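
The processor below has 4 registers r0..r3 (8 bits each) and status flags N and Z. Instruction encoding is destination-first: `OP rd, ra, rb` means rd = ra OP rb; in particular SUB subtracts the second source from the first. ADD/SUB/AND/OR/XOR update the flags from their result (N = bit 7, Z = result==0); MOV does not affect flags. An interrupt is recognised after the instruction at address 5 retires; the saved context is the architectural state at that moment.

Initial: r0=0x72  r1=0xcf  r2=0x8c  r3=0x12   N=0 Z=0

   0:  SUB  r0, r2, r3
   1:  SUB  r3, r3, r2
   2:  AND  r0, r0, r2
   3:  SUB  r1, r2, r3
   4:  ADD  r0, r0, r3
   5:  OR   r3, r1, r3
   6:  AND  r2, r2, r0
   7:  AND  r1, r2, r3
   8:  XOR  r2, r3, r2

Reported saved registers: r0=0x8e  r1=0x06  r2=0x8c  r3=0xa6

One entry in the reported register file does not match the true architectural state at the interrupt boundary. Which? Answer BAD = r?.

after  0: r0=0x7a r1=0xcf r2=0x8c r3=0x12  N=0 Z=0
after  1: r0=0x7a r1=0xcf r2=0x8c r3=0x86  N=1 Z=0
after  2: r0=0x08 r1=0xcf r2=0x8c r3=0x86  N=0 Z=0
after  3: r0=0x08 r1=0x06 r2=0x8c r3=0x86  N=0 Z=0
after  4: r0=0x8e r1=0x06 r2=0x8c r3=0x86  N=1 Z=0
after  5: r0=0x8e r1=0x06 r2=0x8c r3=0x86  N=1 Z=0
-- IRQ taken; context saved, return-PC = 6 --
mismatch: r3: reported 0xa6 vs actual 0x86

BAD = r3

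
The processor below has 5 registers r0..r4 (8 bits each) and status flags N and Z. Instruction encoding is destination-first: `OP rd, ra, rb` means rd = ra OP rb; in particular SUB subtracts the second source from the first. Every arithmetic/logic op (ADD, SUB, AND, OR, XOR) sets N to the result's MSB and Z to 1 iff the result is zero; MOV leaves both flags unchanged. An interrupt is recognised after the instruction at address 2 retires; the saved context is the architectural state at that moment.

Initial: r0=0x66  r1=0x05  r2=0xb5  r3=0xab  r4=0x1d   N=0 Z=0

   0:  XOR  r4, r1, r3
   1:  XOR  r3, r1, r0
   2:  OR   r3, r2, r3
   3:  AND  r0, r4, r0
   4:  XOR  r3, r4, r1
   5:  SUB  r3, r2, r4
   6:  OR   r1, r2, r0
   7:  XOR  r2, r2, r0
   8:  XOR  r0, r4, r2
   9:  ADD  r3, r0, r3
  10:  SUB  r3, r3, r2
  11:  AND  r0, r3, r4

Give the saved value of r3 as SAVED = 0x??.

SAVED = 0xf7

after  0: r0=0x66 r1=0x05 r2=0xb5 r3=0xab r4=0xae  N=1 Z=0
after  1: r0=0x66 r1=0x05 r2=0xb5 r3=0x63 r4=0xae  N=0 Z=0
after  2: r0=0x66 r1=0x05 r2=0xb5 r3=0xf7 r4=0xae  N=1 Z=0
-- IRQ taken; context saved, return-PC = 3 --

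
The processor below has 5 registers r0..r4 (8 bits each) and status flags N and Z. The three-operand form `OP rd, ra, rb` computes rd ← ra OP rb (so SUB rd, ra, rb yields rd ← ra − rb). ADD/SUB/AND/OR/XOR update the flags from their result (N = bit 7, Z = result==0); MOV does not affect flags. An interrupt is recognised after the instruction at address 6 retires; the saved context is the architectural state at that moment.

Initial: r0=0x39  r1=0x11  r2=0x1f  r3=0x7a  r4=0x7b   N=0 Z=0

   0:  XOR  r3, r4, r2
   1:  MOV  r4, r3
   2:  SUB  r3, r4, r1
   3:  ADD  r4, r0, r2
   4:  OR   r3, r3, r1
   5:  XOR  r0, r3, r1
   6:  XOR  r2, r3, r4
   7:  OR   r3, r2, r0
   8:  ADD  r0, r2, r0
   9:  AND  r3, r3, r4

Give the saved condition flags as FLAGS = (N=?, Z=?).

FLAGS = (N=0, Z=0)

after  0: r0=0x39 r1=0x11 r2=0x1f r3=0x64 r4=0x7b  N=0 Z=0
after  1: r0=0x39 r1=0x11 r2=0x1f r3=0x64 r4=0x64  N=0 Z=0
after  2: r0=0x39 r1=0x11 r2=0x1f r3=0x53 r4=0x64  N=0 Z=0
after  3: r0=0x39 r1=0x11 r2=0x1f r3=0x53 r4=0x58  N=0 Z=0
after  4: r0=0x39 r1=0x11 r2=0x1f r3=0x53 r4=0x58  N=0 Z=0
after  5: r0=0x42 r1=0x11 r2=0x1f r3=0x53 r4=0x58  N=0 Z=0
after  6: r0=0x42 r1=0x11 r2=0x0b r3=0x53 r4=0x58  N=0 Z=0
-- IRQ taken; context saved, return-PC = 7 --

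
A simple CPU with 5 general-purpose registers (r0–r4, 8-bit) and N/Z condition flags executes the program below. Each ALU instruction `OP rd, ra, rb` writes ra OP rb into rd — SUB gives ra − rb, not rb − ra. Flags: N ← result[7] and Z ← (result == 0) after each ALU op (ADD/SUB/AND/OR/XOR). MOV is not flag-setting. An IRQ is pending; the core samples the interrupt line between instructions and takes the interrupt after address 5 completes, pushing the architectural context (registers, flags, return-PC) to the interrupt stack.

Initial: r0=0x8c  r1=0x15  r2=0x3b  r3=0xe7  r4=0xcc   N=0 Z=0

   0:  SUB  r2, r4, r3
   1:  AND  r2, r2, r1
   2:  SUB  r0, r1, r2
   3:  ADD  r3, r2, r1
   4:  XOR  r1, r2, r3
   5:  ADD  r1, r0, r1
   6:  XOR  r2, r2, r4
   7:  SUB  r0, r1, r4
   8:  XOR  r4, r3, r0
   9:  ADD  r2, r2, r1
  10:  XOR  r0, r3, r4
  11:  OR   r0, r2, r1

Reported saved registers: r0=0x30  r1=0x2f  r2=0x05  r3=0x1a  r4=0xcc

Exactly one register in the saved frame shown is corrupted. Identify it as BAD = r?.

after  0: r0=0x8c r1=0x15 r2=0xe5 r3=0xe7 r4=0xcc  N=1 Z=0
after  1: r0=0x8c r1=0x15 r2=0x05 r3=0xe7 r4=0xcc  N=0 Z=0
after  2: r0=0x10 r1=0x15 r2=0x05 r3=0xe7 r4=0xcc  N=0 Z=0
after  3: r0=0x10 r1=0x15 r2=0x05 r3=0x1a r4=0xcc  N=0 Z=0
after  4: r0=0x10 r1=0x1f r2=0x05 r3=0x1a r4=0xcc  N=0 Z=0
after  5: r0=0x10 r1=0x2f r2=0x05 r3=0x1a r4=0xcc  N=0 Z=0
-- IRQ taken; context saved, return-PC = 6 --
mismatch: r0: reported 0x30 vs actual 0x10

BAD = r0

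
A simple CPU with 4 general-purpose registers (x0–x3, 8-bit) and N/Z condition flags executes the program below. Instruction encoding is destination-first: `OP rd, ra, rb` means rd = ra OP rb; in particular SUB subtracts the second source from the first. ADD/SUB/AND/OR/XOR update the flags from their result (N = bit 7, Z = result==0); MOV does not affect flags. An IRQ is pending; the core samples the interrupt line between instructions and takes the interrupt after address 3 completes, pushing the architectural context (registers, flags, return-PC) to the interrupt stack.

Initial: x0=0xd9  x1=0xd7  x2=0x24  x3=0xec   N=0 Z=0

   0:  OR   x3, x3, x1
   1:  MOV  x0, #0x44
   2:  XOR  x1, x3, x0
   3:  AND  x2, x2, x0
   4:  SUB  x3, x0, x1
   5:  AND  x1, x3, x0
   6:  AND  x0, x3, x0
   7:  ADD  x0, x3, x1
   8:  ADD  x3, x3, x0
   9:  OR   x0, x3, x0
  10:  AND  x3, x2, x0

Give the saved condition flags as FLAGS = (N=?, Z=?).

FLAGS = (N=0, Z=0)

after  0: x0=0xd9 x1=0xd7 x2=0x24 x3=0xff  N=1 Z=0
after  1: x0=0x44 x1=0xd7 x2=0x24 x3=0xff  N=1 Z=0
after  2: x0=0x44 x1=0xbb x2=0x24 x3=0xff  N=1 Z=0
after  3: x0=0x44 x1=0xbb x2=0x04 x3=0xff  N=0 Z=0
-- IRQ taken; context saved, return-PC = 4 --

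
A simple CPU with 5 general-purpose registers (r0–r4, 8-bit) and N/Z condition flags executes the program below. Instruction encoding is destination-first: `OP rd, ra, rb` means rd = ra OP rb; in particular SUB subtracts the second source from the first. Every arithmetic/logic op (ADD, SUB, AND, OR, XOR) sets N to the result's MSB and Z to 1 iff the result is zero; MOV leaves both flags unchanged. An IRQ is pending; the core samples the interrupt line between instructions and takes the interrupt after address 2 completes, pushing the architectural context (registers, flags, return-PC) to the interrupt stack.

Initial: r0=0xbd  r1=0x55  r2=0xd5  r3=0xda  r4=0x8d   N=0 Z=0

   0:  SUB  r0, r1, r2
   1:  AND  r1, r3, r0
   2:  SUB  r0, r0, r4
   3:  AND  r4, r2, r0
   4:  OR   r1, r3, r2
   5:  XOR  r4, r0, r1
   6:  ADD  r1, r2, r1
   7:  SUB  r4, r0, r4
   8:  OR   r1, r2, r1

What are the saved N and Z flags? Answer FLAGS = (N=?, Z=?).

after  0: r0=0x80 r1=0x55 r2=0xd5 r3=0xda r4=0x8d  N=1 Z=0
after  1: r0=0x80 r1=0x80 r2=0xd5 r3=0xda r4=0x8d  N=1 Z=0
after  2: r0=0xf3 r1=0x80 r2=0xd5 r3=0xda r4=0x8d  N=1 Z=0
-- IRQ taken; context saved, return-PC = 3 --

FLAGS = (N=1, Z=0)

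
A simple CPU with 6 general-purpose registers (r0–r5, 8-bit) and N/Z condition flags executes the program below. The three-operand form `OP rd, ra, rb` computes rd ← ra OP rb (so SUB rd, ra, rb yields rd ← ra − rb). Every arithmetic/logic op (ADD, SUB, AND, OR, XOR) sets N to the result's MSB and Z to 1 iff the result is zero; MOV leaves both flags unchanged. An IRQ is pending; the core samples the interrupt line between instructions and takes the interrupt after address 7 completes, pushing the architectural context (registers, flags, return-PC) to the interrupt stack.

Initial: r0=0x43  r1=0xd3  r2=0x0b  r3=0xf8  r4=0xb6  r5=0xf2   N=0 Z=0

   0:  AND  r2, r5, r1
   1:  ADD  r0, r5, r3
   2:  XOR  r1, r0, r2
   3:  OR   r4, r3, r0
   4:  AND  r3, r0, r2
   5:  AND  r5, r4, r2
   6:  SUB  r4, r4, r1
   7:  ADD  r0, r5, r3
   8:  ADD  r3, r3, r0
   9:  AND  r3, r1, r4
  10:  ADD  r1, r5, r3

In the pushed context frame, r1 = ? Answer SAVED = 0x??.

SAVED = 0x38

after  0: r0=0x43 r1=0xd3 r2=0xd2 r3=0xf8 r4=0xb6 r5=0xf2  N=1 Z=0
after  1: r0=0xea r1=0xd3 r2=0xd2 r3=0xf8 r4=0xb6 r5=0xf2  N=1 Z=0
after  2: r0=0xea r1=0x38 r2=0xd2 r3=0xf8 r4=0xb6 r5=0xf2  N=0 Z=0
after  3: r0=0xea r1=0x38 r2=0xd2 r3=0xf8 r4=0xfa r5=0xf2  N=1 Z=0
after  4: r0=0xea r1=0x38 r2=0xd2 r3=0xc2 r4=0xfa r5=0xf2  N=1 Z=0
after  5: r0=0xea r1=0x38 r2=0xd2 r3=0xc2 r4=0xfa r5=0xd2  N=1 Z=0
after  6: r0=0xea r1=0x38 r2=0xd2 r3=0xc2 r4=0xc2 r5=0xd2  N=1 Z=0
after  7: r0=0x94 r1=0x38 r2=0xd2 r3=0xc2 r4=0xc2 r5=0xd2  N=1 Z=0
-- IRQ taken; context saved, return-PC = 8 --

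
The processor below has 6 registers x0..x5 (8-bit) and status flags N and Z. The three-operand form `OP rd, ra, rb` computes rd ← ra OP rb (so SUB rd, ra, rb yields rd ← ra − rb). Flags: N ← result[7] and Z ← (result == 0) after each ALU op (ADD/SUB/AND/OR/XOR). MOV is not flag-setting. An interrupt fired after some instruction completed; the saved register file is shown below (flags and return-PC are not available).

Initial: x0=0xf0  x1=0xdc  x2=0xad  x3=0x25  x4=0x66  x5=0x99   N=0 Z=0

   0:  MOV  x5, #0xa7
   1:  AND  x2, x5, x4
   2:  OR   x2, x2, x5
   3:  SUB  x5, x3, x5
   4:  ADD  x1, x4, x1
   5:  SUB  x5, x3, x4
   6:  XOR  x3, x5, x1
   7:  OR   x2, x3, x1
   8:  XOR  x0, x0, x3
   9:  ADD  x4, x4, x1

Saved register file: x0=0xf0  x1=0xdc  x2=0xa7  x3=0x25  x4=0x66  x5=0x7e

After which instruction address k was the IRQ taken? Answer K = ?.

K = 3

after  0: x0=0xf0 x1=0xdc x2=0xad x3=0x25 x4=0x66 x5=0xa7  N=0 Z=0
after  1: x0=0xf0 x1=0xdc x2=0x26 x3=0x25 x4=0x66 x5=0xa7  N=0 Z=0
after  2: x0=0xf0 x1=0xdc x2=0xa7 x3=0x25 x4=0x66 x5=0xa7  N=1 Z=0
after  3: x0=0xf0 x1=0xdc x2=0xa7 x3=0x25 x4=0x66 x5=0x7e  N=0 Z=0
-- IRQ taken; context saved, return-PC = 4 --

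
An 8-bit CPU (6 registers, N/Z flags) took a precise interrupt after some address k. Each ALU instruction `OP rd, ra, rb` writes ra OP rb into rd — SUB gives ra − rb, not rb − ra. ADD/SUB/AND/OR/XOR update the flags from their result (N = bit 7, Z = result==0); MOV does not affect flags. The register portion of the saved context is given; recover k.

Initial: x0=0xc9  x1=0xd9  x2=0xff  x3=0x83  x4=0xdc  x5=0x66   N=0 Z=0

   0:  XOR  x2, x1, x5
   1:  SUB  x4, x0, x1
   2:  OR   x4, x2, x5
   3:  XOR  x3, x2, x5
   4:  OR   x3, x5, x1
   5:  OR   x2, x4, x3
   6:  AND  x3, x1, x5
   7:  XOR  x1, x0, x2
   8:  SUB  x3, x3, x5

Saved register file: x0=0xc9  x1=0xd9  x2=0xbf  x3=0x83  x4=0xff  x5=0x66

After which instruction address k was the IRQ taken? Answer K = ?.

after  0: x0=0xc9 x1=0xd9 x2=0xbf x3=0x83 x4=0xdc x5=0x66  N=1 Z=0
after  1: x0=0xc9 x1=0xd9 x2=0xbf x3=0x83 x4=0xf0 x5=0x66  N=1 Z=0
after  2: x0=0xc9 x1=0xd9 x2=0xbf x3=0x83 x4=0xff x5=0x66  N=1 Z=0
-- IRQ taken; context saved, return-PC = 3 --

K = 2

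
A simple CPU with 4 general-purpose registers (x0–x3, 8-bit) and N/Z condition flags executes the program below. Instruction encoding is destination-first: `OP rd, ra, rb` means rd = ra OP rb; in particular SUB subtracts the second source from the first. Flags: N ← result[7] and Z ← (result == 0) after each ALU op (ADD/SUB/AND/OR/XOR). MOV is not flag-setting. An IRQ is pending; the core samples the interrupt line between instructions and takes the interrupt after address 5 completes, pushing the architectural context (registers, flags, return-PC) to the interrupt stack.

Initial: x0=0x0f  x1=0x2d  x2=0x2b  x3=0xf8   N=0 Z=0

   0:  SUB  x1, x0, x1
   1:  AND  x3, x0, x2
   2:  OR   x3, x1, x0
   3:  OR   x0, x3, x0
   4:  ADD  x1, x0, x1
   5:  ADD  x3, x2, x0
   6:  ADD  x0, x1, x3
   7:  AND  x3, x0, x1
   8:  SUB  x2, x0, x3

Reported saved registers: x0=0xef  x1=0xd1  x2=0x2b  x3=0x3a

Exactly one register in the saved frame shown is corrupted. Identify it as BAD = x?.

BAD = x3

after  0: x0=0x0f x1=0xe2 x2=0x2b x3=0xf8  N=1 Z=0
after  1: x0=0x0f x1=0xe2 x2=0x2b x3=0x0b  N=0 Z=0
after  2: x0=0x0f x1=0xe2 x2=0x2b x3=0xef  N=1 Z=0
after  3: x0=0xef x1=0xe2 x2=0x2b x3=0xef  N=1 Z=0
after  4: x0=0xef x1=0xd1 x2=0x2b x3=0xef  N=1 Z=0
after  5: x0=0xef x1=0xd1 x2=0x2b x3=0x1a  N=0 Z=0
-- IRQ taken; context saved, return-PC = 6 --
mismatch: x3: reported 0x3a vs actual 0x1a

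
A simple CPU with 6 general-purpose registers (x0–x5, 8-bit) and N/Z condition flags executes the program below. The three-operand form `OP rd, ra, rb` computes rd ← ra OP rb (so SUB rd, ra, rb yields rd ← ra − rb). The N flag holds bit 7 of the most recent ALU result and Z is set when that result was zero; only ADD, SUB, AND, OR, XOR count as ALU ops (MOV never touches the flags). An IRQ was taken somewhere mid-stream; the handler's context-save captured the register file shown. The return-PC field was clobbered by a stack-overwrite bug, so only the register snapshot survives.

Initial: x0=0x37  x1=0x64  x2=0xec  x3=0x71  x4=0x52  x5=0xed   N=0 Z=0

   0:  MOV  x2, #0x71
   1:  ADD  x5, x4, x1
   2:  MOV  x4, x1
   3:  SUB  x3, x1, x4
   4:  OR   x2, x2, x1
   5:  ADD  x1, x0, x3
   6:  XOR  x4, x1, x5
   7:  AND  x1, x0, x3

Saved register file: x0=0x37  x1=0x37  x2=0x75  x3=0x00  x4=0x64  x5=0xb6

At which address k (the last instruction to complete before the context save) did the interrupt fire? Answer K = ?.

K = 5

after  0: x0=0x37 x1=0x64 x2=0x71 x3=0x71 x4=0x52 x5=0xed  N=0 Z=0
after  1: x0=0x37 x1=0x64 x2=0x71 x3=0x71 x4=0x52 x5=0xb6  N=1 Z=0
after  2: x0=0x37 x1=0x64 x2=0x71 x3=0x71 x4=0x64 x5=0xb6  N=1 Z=0
after  3: x0=0x37 x1=0x64 x2=0x71 x3=0x00 x4=0x64 x5=0xb6  N=0 Z=1
after  4: x0=0x37 x1=0x64 x2=0x75 x3=0x00 x4=0x64 x5=0xb6  N=0 Z=0
after  5: x0=0x37 x1=0x37 x2=0x75 x3=0x00 x4=0x64 x5=0xb6  N=0 Z=0
-- IRQ taken; context saved, return-PC = 6 --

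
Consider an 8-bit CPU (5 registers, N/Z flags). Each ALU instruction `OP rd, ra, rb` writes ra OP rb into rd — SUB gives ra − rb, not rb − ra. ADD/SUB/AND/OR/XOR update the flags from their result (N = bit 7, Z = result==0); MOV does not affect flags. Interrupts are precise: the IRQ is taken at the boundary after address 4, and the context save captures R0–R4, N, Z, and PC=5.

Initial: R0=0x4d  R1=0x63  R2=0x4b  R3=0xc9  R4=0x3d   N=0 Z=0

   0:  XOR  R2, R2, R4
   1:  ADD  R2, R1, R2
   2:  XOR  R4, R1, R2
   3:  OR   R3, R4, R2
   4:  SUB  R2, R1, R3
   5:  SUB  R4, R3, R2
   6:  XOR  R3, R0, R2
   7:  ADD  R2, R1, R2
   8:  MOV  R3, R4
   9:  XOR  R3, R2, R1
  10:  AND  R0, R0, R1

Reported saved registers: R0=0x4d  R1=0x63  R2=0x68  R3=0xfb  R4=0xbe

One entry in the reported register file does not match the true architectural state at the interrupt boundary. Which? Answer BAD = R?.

BAD = R4

after  0: R0=0x4d R1=0x63 R2=0x76 R3=0xc9 R4=0x3d  N=0 Z=0
after  1: R0=0x4d R1=0x63 R2=0xd9 R3=0xc9 R4=0x3d  N=1 Z=0
after  2: R0=0x4d R1=0x63 R2=0xd9 R3=0xc9 R4=0xba  N=1 Z=0
after  3: R0=0x4d R1=0x63 R2=0xd9 R3=0xfb R4=0xba  N=1 Z=0
after  4: R0=0x4d R1=0x63 R2=0x68 R3=0xfb R4=0xba  N=0 Z=0
-- IRQ taken; context saved, return-PC = 5 --
mismatch: R4: reported 0xbe vs actual 0xba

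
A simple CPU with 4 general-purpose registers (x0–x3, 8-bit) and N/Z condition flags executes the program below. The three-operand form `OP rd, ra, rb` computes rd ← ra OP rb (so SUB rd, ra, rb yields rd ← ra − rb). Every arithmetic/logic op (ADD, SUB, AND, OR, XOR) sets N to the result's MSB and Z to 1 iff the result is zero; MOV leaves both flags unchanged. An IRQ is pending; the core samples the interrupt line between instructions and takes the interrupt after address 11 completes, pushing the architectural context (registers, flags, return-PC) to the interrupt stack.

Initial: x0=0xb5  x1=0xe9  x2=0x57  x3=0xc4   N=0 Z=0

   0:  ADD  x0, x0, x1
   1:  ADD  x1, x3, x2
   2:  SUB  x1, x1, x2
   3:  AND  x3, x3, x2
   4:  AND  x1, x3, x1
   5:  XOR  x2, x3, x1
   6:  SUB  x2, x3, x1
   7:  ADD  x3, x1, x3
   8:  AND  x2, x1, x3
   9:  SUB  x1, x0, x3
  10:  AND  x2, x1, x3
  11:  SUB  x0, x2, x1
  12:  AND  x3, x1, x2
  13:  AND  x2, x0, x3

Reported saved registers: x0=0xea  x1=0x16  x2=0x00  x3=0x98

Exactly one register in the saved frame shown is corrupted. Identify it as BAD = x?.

after  0: x0=0x9e x1=0xe9 x2=0x57 x3=0xc4  N=1 Z=0
after  1: x0=0x9e x1=0x1b x2=0x57 x3=0xc4  N=0 Z=0
after  2: x0=0x9e x1=0xc4 x2=0x57 x3=0xc4  N=1 Z=0
after  3: x0=0x9e x1=0xc4 x2=0x57 x3=0x44  N=0 Z=0
after  4: x0=0x9e x1=0x44 x2=0x57 x3=0x44  N=0 Z=0
after  5: x0=0x9e x1=0x44 x2=0x00 x3=0x44  N=0 Z=1
after  6: x0=0x9e x1=0x44 x2=0x00 x3=0x44  N=0 Z=1
after  7: x0=0x9e x1=0x44 x2=0x00 x3=0x88  N=1 Z=0
after  8: x0=0x9e x1=0x44 x2=0x00 x3=0x88  N=0 Z=1
after  9: x0=0x9e x1=0x16 x2=0x00 x3=0x88  N=0 Z=0
after 10: x0=0x9e x1=0x16 x2=0x00 x3=0x88  N=0 Z=1
after 11: x0=0xea x1=0x16 x2=0x00 x3=0x88  N=1 Z=0
-- IRQ taken; context saved, return-PC = 12 --
mismatch: x3: reported 0x98 vs actual 0x88

BAD = x3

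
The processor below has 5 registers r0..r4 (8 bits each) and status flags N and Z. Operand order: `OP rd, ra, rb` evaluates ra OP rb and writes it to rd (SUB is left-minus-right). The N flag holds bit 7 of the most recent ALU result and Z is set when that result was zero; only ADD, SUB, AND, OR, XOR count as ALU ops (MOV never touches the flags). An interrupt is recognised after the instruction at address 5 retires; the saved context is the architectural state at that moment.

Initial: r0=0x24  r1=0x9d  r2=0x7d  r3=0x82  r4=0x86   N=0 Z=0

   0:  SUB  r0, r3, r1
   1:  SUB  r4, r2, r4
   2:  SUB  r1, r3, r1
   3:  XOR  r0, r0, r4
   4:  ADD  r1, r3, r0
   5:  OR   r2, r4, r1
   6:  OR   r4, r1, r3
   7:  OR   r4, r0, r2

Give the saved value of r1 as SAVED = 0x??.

after  0: r0=0xe5 r1=0x9d r2=0x7d r3=0x82 r4=0x86  N=1 Z=0
after  1: r0=0xe5 r1=0x9d r2=0x7d r3=0x82 r4=0xf7  N=1 Z=0
after  2: r0=0xe5 r1=0xe5 r2=0x7d r3=0x82 r4=0xf7  N=1 Z=0
after  3: r0=0x12 r1=0xe5 r2=0x7d r3=0x82 r4=0xf7  N=0 Z=0
after  4: r0=0x12 r1=0x94 r2=0x7d r3=0x82 r4=0xf7  N=1 Z=0
after  5: r0=0x12 r1=0x94 r2=0xf7 r3=0x82 r4=0xf7  N=1 Z=0
-- IRQ taken; context saved, return-PC = 6 --

SAVED = 0x94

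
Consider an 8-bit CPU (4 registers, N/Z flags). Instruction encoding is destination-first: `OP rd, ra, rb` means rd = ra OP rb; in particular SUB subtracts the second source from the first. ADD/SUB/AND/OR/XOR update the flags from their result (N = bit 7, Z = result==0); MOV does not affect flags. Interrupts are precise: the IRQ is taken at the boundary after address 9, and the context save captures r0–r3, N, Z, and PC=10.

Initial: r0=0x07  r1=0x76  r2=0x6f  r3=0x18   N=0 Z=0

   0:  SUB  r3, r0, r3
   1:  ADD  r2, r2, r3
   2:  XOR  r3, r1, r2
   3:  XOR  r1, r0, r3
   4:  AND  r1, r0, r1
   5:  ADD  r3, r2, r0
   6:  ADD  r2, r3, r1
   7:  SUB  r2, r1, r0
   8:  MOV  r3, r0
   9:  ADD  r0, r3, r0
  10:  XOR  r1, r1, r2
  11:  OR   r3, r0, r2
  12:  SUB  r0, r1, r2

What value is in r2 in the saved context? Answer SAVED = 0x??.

SAVED = 0x00

after  0: r0=0x07 r1=0x76 r2=0x6f r3=0xef  N=1 Z=0
after  1: r0=0x07 r1=0x76 r2=0x5e r3=0xef  N=0 Z=0
after  2: r0=0x07 r1=0x76 r2=0x5e r3=0x28  N=0 Z=0
after  3: r0=0x07 r1=0x2f r2=0x5e r3=0x28  N=0 Z=0
after  4: r0=0x07 r1=0x07 r2=0x5e r3=0x28  N=0 Z=0
after  5: r0=0x07 r1=0x07 r2=0x5e r3=0x65  N=0 Z=0
after  6: r0=0x07 r1=0x07 r2=0x6c r3=0x65  N=0 Z=0
after  7: r0=0x07 r1=0x07 r2=0x00 r3=0x65  N=0 Z=1
after  8: r0=0x07 r1=0x07 r2=0x00 r3=0x07  N=0 Z=1
after  9: r0=0x0e r1=0x07 r2=0x00 r3=0x07  N=0 Z=0
-- IRQ taken; context saved, return-PC = 10 --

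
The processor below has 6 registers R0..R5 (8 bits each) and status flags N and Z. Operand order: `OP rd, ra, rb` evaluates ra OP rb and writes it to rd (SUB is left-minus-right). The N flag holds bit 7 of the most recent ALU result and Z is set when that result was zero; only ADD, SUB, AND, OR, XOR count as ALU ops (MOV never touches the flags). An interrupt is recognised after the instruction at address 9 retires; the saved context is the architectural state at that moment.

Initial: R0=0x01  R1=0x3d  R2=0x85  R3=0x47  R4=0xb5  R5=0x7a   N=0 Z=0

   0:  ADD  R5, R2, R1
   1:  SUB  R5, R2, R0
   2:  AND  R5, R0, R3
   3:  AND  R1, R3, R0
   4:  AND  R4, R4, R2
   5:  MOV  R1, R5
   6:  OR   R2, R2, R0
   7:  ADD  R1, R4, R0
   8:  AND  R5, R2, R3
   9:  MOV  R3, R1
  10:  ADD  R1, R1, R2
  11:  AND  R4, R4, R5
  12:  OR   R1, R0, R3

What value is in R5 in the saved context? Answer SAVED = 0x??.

after  0: R0=0x01 R1=0x3d R2=0x85 R3=0x47 R4=0xb5 R5=0xc2  N=1 Z=0
after  1: R0=0x01 R1=0x3d R2=0x85 R3=0x47 R4=0xb5 R5=0x84  N=1 Z=0
after  2: R0=0x01 R1=0x3d R2=0x85 R3=0x47 R4=0xb5 R5=0x01  N=0 Z=0
after  3: R0=0x01 R1=0x01 R2=0x85 R3=0x47 R4=0xb5 R5=0x01  N=0 Z=0
after  4: R0=0x01 R1=0x01 R2=0x85 R3=0x47 R4=0x85 R5=0x01  N=1 Z=0
after  5: R0=0x01 R1=0x01 R2=0x85 R3=0x47 R4=0x85 R5=0x01  N=1 Z=0
after  6: R0=0x01 R1=0x01 R2=0x85 R3=0x47 R4=0x85 R5=0x01  N=1 Z=0
after  7: R0=0x01 R1=0x86 R2=0x85 R3=0x47 R4=0x85 R5=0x01  N=1 Z=0
after  8: R0=0x01 R1=0x86 R2=0x85 R3=0x47 R4=0x85 R5=0x05  N=0 Z=0
after  9: R0=0x01 R1=0x86 R2=0x85 R3=0x86 R4=0x85 R5=0x05  N=0 Z=0
-- IRQ taken; context saved, return-PC = 10 --

SAVED = 0x05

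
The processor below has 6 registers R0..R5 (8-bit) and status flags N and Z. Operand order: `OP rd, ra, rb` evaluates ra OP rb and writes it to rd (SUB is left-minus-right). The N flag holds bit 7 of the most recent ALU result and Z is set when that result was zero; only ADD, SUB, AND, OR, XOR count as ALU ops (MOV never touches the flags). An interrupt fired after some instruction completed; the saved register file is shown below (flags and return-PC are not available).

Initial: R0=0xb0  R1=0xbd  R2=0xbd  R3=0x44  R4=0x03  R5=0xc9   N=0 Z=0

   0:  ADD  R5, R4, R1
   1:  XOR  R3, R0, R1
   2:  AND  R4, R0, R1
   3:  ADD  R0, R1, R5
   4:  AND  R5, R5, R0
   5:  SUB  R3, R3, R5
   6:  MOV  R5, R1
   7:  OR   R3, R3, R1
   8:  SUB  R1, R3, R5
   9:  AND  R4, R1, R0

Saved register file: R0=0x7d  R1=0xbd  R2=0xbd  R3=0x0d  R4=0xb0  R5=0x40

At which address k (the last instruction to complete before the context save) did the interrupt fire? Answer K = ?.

after  0: R0=0xb0 R1=0xbd R2=0xbd R3=0x44 R4=0x03 R5=0xc0  N=1 Z=0
after  1: R0=0xb0 R1=0xbd R2=0xbd R3=0x0d R4=0x03 R5=0xc0  N=0 Z=0
after  2: R0=0xb0 R1=0xbd R2=0xbd R3=0x0d R4=0xb0 R5=0xc0  N=1 Z=0
after  3: R0=0x7d R1=0xbd R2=0xbd R3=0x0d R4=0xb0 R5=0xc0  N=0 Z=0
after  4: R0=0x7d R1=0xbd R2=0xbd R3=0x0d R4=0xb0 R5=0x40  N=0 Z=0
-- IRQ taken; context saved, return-PC = 5 --

K = 4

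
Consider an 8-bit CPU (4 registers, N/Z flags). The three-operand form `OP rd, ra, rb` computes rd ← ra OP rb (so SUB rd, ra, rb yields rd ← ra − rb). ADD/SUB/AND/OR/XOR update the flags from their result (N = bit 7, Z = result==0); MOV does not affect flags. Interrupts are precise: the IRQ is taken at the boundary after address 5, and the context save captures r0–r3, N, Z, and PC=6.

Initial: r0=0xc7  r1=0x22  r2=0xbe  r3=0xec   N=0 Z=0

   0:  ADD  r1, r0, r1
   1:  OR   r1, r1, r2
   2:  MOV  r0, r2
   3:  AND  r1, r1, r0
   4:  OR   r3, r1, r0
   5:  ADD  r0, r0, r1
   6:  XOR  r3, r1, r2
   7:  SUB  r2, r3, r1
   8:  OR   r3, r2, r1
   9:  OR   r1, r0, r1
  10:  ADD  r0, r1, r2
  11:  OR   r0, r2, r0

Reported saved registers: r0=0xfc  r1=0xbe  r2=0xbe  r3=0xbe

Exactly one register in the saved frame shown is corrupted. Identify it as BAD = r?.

BAD = r0

after  0: r0=0xc7 r1=0xe9 r2=0xbe r3=0xec  N=1 Z=0
after  1: r0=0xc7 r1=0xff r2=0xbe r3=0xec  N=1 Z=0
after  2: r0=0xbe r1=0xff r2=0xbe r3=0xec  N=1 Z=0
after  3: r0=0xbe r1=0xbe r2=0xbe r3=0xec  N=1 Z=0
after  4: r0=0xbe r1=0xbe r2=0xbe r3=0xbe  N=1 Z=0
after  5: r0=0x7c r1=0xbe r2=0xbe r3=0xbe  N=0 Z=0
-- IRQ taken; context saved, return-PC = 6 --
mismatch: r0: reported 0xfc vs actual 0x7c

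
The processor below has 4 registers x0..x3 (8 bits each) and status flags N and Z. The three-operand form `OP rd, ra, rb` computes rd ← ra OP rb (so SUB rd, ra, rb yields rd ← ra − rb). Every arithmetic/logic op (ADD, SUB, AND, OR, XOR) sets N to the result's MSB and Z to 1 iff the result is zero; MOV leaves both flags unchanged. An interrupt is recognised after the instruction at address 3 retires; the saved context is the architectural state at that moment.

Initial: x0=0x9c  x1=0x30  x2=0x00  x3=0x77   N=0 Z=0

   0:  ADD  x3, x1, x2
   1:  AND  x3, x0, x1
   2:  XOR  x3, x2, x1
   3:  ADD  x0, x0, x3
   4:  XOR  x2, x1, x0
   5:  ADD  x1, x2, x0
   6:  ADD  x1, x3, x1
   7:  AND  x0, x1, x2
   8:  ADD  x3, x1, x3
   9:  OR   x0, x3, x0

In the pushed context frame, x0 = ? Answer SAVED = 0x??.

after  0: x0=0x9c x1=0x30 x2=0x00 x3=0x30  N=0 Z=0
after  1: x0=0x9c x1=0x30 x2=0x00 x3=0x10  N=0 Z=0
after  2: x0=0x9c x1=0x30 x2=0x00 x3=0x30  N=0 Z=0
after  3: x0=0xcc x1=0x30 x2=0x00 x3=0x30  N=1 Z=0
-- IRQ taken; context saved, return-PC = 4 --

SAVED = 0xcc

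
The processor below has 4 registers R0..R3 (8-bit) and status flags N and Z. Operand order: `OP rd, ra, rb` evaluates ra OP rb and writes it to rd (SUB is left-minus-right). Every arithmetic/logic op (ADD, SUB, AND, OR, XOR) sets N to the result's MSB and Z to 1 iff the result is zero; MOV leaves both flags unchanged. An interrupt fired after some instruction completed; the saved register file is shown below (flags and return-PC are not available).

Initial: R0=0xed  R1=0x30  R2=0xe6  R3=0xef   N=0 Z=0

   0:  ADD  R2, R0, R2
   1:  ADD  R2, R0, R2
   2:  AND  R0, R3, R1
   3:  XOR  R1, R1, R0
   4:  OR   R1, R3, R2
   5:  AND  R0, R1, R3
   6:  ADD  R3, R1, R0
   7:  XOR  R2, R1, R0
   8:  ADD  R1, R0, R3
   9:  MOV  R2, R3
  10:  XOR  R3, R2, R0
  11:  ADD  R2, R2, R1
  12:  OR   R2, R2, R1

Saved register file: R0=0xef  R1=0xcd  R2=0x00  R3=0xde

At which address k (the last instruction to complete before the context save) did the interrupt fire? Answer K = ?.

K = 8

after  0: R0=0xed R1=0x30 R2=0xd3 R3=0xef  N=1 Z=0
after  1: R0=0xed R1=0x30 R2=0xc0 R3=0xef  N=1 Z=0
after  2: R0=0x20 R1=0x30 R2=0xc0 R3=0xef  N=0 Z=0
after  3: R0=0x20 R1=0x10 R2=0xc0 R3=0xef  N=0 Z=0
after  4: R0=0x20 R1=0xef R2=0xc0 R3=0xef  N=1 Z=0
after  5: R0=0xef R1=0xef R2=0xc0 R3=0xef  N=1 Z=0
after  6: R0=0xef R1=0xef R2=0xc0 R3=0xde  N=1 Z=0
after  7: R0=0xef R1=0xef R2=0x00 R3=0xde  N=0 Z=1
after  8: R0=0xef R1=0xcd R2=0x00 R3=0xde  N=1 Z=0
-- IRQ taken; context saved, return-PC = 9 --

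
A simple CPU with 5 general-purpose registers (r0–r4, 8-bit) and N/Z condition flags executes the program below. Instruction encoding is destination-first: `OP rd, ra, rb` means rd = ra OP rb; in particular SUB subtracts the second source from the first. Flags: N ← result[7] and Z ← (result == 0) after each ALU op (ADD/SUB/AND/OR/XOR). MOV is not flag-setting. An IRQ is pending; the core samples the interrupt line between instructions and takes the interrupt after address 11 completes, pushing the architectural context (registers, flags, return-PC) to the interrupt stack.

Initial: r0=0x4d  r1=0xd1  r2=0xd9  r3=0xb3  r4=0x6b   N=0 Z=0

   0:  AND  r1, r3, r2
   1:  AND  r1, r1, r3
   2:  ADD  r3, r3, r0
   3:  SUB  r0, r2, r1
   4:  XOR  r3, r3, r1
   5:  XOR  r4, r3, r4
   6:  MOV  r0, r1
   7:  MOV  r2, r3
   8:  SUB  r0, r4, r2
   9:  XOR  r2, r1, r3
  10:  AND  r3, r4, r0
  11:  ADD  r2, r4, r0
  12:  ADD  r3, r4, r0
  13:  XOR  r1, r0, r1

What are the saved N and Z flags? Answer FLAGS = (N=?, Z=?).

FLAGS = (N=0, Z=0)

after  0: r0=0x4d r1=0x91 r2=0xd9 r3=0xb3 r4=0x6b  N=1 Z=0
after  1: r0=0x4d r1=0x91 r2=0xd9 r3=0xb3 r4=0x6b  N=1 Z=0
after  2: r0=0x4d r1=0x91 r2=0xd9 r3=0x00 r4=0x6b  N=0 Z=1
after  3: r0=0x48 r1=0x91 r2=0xd9 r3=0x00 r4=0x6b  N=0 Z=0
after  4: r0=0x48 r1=0x91 r2=0xd9 r3=0x91 r4=0x6b  N=1 Z=0
after  5: r0=0x48 r1=0x91 r2=0xd9 r3=0x91 r4=0xfa  N=1 Z=0
after  6: r0=0x91 r1=0x91 r2=0xd9 r3=0x91 r4=0xfa  N=1 Z=0
after  7: r0=0x91 r1=0x91 r2=0x91 r3=0x91 r4=0xfa  N=1 Z=0
after  8: r0=0x69 r1=0x91 r2=0x91 r3=0x91 r4=0xfa  N=0 Z=0
after  9: r0=0x69 r1=0x91 r2=0x00 r3=0x91 r4=0xfa  N=0 Z=1
after 10: r0=0x69 r1=0x91 r2=0x00 r3=0x68 r4=0xfa  N=0 Z=0
after 11: r0=0x69 r1=0x91 r2=0x63 r3=0x68 r4=0xfa  N=0 Z=0
-- IRQ taken; context saved, return-PC = 12 --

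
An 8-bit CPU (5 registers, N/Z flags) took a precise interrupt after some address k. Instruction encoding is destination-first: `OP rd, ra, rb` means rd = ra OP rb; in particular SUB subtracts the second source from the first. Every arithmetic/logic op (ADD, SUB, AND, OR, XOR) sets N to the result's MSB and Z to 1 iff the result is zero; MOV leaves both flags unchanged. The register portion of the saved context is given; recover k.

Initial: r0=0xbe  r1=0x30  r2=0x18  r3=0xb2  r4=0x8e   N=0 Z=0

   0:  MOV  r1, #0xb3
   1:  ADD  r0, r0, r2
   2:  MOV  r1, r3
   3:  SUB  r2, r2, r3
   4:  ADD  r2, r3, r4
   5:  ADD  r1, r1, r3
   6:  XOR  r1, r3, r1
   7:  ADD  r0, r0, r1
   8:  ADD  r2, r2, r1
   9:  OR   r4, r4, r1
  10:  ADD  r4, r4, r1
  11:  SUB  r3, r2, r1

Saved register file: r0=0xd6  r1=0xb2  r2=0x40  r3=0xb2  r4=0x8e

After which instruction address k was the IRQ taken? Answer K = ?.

after  0: r0=0xbe r1=0xb3 r2=0x18 r3=0xb2 r4=0x8e  N=0 Z=0
after  1: r0=0xd6 r1=0xb3 r2=0x18 r3=0xb2 r4=0x8e  N=1 Z=0
after  2: r0=0xd6 r1=0xb2 r2=0x18 r3=0xb2 r4=0x8e  N=1 Z=0
after  3: r0=0xd6 r1=0xb2 r2=0x66 r3=0xb2 r4=0x8e  N=0 Z=0
after  4: r0=0xd6 r1=0xb2 r2=0x40 r3=0xb2 r4=0x8e  N=0 Z=0
-- IRQ taken; context saved, return-PC = 5 --

K = 4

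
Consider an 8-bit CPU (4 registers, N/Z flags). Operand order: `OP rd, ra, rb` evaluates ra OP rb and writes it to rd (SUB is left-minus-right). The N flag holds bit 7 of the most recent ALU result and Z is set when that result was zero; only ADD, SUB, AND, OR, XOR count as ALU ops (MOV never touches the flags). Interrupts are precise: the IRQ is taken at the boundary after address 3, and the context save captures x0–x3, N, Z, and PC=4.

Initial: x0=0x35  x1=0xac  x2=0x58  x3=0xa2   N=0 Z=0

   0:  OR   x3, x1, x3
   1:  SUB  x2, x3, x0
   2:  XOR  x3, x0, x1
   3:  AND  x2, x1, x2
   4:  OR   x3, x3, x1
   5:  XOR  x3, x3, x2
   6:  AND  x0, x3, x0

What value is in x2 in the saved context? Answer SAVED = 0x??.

SAVED = 0x28

after  0: x0=0x35 x1=0xac x2=0x58 x3=0xae  N=1 Z=0
after  1: x0=0x35 x1=0xac x2=0x79 x3=0xae  N=0 Z=0
after  2: x0=0x35 x1=0xac x2=0x79 x3=0x99  N=1 Z=0
after  3: x0=0x35 x1=0xac x2=0x28 x3=0x99  N=0 Z=0
-- IRQ taken; context saved, return-PC = 4 --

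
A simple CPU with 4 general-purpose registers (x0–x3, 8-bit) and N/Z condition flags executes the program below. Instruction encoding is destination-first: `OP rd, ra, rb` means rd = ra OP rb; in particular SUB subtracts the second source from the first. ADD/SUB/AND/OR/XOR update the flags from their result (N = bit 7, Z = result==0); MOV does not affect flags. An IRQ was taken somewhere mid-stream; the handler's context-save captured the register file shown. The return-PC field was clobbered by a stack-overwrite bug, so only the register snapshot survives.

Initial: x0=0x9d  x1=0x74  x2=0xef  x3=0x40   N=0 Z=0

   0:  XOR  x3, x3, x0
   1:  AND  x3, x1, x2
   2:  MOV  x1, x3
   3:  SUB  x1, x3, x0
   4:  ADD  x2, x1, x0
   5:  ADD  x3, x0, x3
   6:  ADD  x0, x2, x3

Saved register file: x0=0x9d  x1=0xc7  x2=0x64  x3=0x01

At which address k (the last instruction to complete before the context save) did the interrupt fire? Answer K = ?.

K = 5

after  0: x0=0x9d x1=0x74 x2=0xef x3=0xdd  N=1 Z=0
after  1: x0=0x9d x1=0x74 x2=0xef x3=0x64  N=0 Z=0
after  2: x0=0x9d x1=0x64 x2=0xef x3=0x64  N=0 Z=0
after  3: x0=0x9d x1=0xc7 x2=0xef x3=0x64  N=1 Z=0
after  4: x0=0x9d x1=0xc7 x2=0x64 x3=0x64  N=0 Z=0
after  5: x0=0x9d x1=0xc7 x2=0x64 x3=0x01  N=0 Z=0
-- IRQ taken; context saved, return-PC = 6 --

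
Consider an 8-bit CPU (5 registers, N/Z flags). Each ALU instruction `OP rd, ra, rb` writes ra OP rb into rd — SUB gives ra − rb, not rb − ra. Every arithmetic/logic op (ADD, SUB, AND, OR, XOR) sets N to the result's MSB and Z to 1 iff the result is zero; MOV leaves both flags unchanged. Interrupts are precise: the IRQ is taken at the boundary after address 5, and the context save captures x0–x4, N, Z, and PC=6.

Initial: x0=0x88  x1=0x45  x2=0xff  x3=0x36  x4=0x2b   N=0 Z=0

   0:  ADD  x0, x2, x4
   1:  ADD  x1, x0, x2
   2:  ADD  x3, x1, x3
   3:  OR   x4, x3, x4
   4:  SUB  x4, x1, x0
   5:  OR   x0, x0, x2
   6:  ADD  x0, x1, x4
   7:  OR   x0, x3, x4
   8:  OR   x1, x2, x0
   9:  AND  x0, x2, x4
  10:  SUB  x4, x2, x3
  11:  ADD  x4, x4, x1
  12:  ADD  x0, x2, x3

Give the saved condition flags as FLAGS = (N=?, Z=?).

after  0: x0=0x2a x1=0x45 x2=0xff x3=0x36 x4=0x2b  N=0 Z=0
after  1: x0=0x2a x1=0x29 x2=0xff x3=0x36 x4=0x2b  N=0 Z=0
after  2: x0=0x2a x1=0x29 x2=0xff x3=0x5f x4=0x2b  N=0 Z=0
after  3: x0=0x2a x1=0x29 x2=0xff x3=0x5f x4=0x7f  N=0 Z=0
after  4: x0=0x2a x1=0x29 x2=0xff x3=0x5f x4=0xff  N=1 Z=0
after  5: x0=0xff x1=0x29 x2=0xff x3=0x5f x4=0xff  N=1 Z=0
-- IRQ taken; context saved, return-PC = 6 --

FLAGS = (N=1, Z=0)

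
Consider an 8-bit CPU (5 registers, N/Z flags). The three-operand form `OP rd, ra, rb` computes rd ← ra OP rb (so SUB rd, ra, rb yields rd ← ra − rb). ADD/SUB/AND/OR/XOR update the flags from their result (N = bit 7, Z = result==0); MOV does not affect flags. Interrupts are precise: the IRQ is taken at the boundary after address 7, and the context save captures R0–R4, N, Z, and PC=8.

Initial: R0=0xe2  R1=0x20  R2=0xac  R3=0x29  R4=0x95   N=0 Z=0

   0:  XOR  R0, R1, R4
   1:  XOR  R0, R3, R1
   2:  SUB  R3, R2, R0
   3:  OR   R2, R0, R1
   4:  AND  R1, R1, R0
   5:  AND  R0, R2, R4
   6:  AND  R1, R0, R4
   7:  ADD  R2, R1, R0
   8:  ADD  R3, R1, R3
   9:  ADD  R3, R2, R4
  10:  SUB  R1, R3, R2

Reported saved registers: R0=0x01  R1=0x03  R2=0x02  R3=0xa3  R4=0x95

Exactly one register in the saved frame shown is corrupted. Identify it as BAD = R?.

BAD = R1

after  0: R0=0xb5 R1=0x20 R2=0xac R3=0x29 R4=0x95  N=1 Z=0
after  1: R0=0x09 R1=0x20 R2=0xac R3=0x29 R4=0x95  N=0 Z=0
after  2: R0=0x09 R1=0x20 R2=0xac R3=0xa3 R4=0x95  N=1 Z=0
after  3: R0=0x09 R1=0x20 R2=0x29 R3=0xa3 R4=0x95  N=0 Z=0
after  4: R0=0x09 R1=0x00 R2=0x29 R3=0xa3 R4=0x95  N=0 Z=1
after  5: R0=0x01 R1=0x00 R2=0x29 R3=0xa3 R4=0x95  N=0 Z=0
after  6: R0=0x01 R1=0x01 R2=0x29 R3=0xa3 R4=0x95  N=0 Z=0
after  7: R0=0x01 R1=0x01 R2=0x02 R3=0xa3 R4=0x95  N=0 Z=0
-- IRQ taken; context saved, return-PC = 8 --
mismatch: R1: reported 0x03 vs actual 0x01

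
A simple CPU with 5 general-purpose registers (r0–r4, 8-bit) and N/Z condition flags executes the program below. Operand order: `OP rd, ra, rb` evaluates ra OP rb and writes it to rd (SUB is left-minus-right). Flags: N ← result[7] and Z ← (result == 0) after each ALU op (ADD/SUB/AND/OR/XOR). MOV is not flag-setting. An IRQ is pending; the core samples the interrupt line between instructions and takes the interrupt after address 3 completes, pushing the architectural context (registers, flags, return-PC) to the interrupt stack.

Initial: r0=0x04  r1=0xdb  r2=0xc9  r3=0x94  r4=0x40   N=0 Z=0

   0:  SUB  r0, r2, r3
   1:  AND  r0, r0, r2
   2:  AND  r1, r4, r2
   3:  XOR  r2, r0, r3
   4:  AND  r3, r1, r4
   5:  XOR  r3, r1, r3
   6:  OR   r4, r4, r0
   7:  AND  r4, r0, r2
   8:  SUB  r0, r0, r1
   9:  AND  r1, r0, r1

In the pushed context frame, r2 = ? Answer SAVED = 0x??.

SAVED = 0x95

after  0: r0=0x35 r1=0xdb r2=0xc9 r3=0x94 r4=0x40  N=0 Z=0
after  1: r0=0x01 r1=0xdb r2=0xc9 r3=0x94 r4=0x40  N=0 Z=0
after  2: r0=0x01 r1=0x40 r2=0xc9 r3=0x94 r4=0x40  N=0 Z=0
after  3: r0=0x01 r1=0x40 r2=0x95 r3=0x94 r4=0x40  N=1 Z=0
-- IRQ taken; context saved, return-PC = 4 --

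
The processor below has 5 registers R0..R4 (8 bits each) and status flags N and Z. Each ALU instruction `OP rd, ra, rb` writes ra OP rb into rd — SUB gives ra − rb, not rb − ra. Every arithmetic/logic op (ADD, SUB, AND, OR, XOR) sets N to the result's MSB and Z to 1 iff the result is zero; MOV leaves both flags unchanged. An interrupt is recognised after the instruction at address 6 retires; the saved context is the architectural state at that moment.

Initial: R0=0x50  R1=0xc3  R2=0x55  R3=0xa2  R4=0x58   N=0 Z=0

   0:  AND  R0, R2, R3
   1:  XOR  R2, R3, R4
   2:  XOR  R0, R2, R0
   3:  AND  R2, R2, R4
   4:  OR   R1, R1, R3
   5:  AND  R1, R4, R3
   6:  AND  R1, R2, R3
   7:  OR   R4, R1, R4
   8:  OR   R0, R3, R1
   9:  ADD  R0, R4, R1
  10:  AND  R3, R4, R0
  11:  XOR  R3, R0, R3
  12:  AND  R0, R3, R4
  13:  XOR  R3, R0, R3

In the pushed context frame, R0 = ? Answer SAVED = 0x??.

SAVED = 0xfa

after  0: R0=0x00 R1=0xc3 R2=0x55 R3=0xa2 R4=0x58  N=0 Z=1
after  1: R0=0x00 R1=0xc3 R2=0xfa R3=0xa2 R4=0x58  N=1 Z=0
after  2: R0=0xfa R1=0xc3 R2=0xfa R3=0xa2 R4=0x58  N=1 Z=0
after  3: R0=0xfa R1=0xc3 R2=0x58 R3=0xa2 R4=0x58  N=0 Z=0
after  4: R0=0xfa R1=0xe3 R2=0x58 R3=0xa2 R4=0x58  N=1 Z=0
after  5: R0=0xfa R1=0x00 R2=0x58 R3=0xa2 R4=0x58  N=0 Z=1
after  6: R0=0xfa R1=0x00 R2=0x58 R3=0xa2 R4=0x58  N=0 Z=1
-- IRQ taken; context saved, return-PC = 7 --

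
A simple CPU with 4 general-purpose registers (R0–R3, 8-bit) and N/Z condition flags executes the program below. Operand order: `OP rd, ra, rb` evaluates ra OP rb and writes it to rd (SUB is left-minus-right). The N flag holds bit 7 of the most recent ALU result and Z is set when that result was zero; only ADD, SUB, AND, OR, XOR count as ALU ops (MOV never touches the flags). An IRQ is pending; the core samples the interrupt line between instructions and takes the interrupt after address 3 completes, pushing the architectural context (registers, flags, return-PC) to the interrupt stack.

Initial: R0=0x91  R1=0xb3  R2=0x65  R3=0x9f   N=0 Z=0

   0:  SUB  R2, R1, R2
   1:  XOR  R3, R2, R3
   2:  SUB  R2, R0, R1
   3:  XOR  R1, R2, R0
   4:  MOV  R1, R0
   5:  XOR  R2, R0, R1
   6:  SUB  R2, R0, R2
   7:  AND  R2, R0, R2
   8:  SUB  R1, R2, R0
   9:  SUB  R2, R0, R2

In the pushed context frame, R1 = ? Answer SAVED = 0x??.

after  0: R0=0x91 R1=0xb3 R2=0x4e R3=0x9f  N=0 Z=0
after  1: R0=0x91 R1=0xb3 R2=0x4e R3=0xd1  N=1 Z=0
after  2: R0=0x91 R1=0xb3 R2=0xde R3=0xd1  N=1 Z=0
after  3: R0=0x91 R1=0x4f R2=0xde R3=0xd1  N=0 Z=0
-- IRQ taken; context saved, return-PC = 4 --

SAVED = 0x4f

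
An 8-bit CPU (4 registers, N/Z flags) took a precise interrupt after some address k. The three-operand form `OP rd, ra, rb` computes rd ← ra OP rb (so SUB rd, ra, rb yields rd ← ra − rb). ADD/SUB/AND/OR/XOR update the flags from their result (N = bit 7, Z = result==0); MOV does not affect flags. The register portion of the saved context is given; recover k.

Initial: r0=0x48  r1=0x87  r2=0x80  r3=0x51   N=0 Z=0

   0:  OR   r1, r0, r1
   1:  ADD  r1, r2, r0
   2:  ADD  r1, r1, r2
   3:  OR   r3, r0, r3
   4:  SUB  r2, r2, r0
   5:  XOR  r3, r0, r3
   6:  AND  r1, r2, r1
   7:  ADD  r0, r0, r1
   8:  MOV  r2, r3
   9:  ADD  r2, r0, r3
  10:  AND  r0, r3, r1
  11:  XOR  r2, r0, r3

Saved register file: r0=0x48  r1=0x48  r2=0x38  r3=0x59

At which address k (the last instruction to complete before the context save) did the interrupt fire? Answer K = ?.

after  0: r0=0x48 r1=0xcf r2=0x80 r3=0x51  N=1 Z=0
after  1: r0=0x48 r1=0xc8 r2=0x80 r3=0x51  N=1 Z=0
after  2: r0=0x48 r1=0x48 r2=0x80 r3=0x51  N=0 Z=0
after  3: r0=0x48 r1=0x48 r2=0x80 r3=0x59  N=0 Z=0
after  4: r0=0x48 r1=0x48 r2=0x38 r3=0x59  N=0 Z=0
-- IRQ taken; context saved, return-PC = 5 --

K = 4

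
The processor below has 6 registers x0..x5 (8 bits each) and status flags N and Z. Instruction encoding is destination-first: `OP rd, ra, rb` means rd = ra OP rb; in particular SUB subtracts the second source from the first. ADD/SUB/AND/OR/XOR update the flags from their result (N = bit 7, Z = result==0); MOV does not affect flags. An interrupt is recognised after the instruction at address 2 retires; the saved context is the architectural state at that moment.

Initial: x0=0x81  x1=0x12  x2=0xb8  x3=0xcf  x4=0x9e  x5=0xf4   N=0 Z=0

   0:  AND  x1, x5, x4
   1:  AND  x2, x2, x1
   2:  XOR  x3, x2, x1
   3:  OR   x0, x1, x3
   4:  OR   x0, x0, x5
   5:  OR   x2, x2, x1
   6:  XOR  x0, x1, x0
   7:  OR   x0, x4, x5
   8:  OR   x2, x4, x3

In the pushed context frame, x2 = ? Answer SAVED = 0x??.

SAVED = 0x90

after  0: x0=0x81 x1=0x94 x2=0xb8 x3=0xcf x4=0x9e x5=0xf4  N=1 Z=0
after  1: x0=0x81 x1=0x94 x2=0x90 x3=0xcf x4=0x9e x5=0xf4  N=1 Z=0
after  2: x0=0x81 x1=0x94 x2=0x90 x3=0x04 x4=0x9e x5=0xf4  N=0 Z=0
-- IRQ taken; context saved, return-PC = 3 --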